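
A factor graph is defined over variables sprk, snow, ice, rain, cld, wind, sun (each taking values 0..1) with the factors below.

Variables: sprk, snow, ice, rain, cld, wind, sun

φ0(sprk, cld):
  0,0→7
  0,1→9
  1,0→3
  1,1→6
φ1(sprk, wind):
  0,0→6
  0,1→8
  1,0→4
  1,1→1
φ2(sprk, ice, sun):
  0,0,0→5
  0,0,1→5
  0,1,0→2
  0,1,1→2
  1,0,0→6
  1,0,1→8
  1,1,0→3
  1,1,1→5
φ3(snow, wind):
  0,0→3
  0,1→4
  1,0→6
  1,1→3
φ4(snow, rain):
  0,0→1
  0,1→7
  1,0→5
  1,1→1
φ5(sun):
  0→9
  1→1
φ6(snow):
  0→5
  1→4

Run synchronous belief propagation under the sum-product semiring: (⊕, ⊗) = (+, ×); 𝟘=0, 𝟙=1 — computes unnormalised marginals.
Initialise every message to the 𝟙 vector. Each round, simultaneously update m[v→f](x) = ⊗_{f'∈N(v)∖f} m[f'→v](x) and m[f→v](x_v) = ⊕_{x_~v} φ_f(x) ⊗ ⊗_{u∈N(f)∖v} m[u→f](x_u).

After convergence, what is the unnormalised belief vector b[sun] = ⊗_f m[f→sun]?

b[sun] = [4406472, 535976]

init: all messages = 𝟙 over 2 values
r1 m[φ0→sprk] = [16, 9]
r1 m[φ0→cld] = [10, 15]
r1 m[φ1→sprk] = [14, 5]
r1 m[φ1→wind] = [10, 9]
r1 m[φ2→sprk] = [14, 22]
r1 m[φ2→ice] = [24, 12]
r1 m[φ2→sun] = [16, 20]
r1 m[φ3→snow] = [7, 9]
r1 m[φ3→wind] = [9, 7]
r1 m[φ4→snow] = [8, 6]
r1 m[φ4→rain] = [6, 8]
r1 m[φ5→sun] = [9, 1]
r1 m[φ6→snow] = [5, 4]
r1 m[sprk→φ0] = [1, 1]
r1 m[sprk→φ1] = [1, 1]
r1 m[sprk→φ2] = [1, 1]
r1 m[snow→φ3] = [1, 1]
r1 m[snow→φ4] = [1, 1]
r1 m[snow→φ6] = [1, 1]
r1 m[ice→φ2] = [1, 1]
r1 m[rain→φ4] = [1, 1]
r1 m[cld→φ0] = [1, 1]
r1 m[wind→φ1] = [1, 1]
r1 m[wind→φ3] = [1, 1]
r1 m[sun→φ2] = [1, 1]
r1 m[sun→φ5] = [1, 1]
r2 m[φ0→sprk] = [16, 9]
r2 m[φ0→cld] = [10, 15]
r2 m[φ1→sprk] = [14, 5]
r2 m[φ1→wind] = [10, 9]
r2 m[φ2→sprk] = [14, 22]
r2 m[φ2→ice] = [24, 12]
r2 m[φ2→sun] = [16, 20]
r2 m[φ3→snow] = [7, 9]
r2 m[φ3→wind] = [9, 7]
r2 m[φ4→snow] = [8, 6]
r2 m[φ4→rain] = [6, 8]
r2 m[φ5→sun] = [9, 1]
r2 m[φ6→snow] = [5, 4]
r2 m[sprk→φ0] = [196, 110]
r2 m[sprk→φ1] = [224, 198]
r2 m[sprk→φ2] = [224, 45]
r2 m[snow→φ3] = [40, 24]
r2 m[snow→φ4] = [35, 36]
r2 m[snow→φ6] = [56, 54]
r2 m[ice→φ2] = [1, 1]
r2 m[rain→φ4] = [1, 1]
r2 m[cld→φ0] = [1, 1]
r2 m[wind→φ1] = [9, 7]
r2 m[wind→φ3] = [10, 9]
r2 m[sun→φ2] = [9, 1]
r2 m[sun→φ5] = [16, 20]
r3 m[φ0→sprk] = [16, 9]
r3 m[φ0→cld] = [1702, 2424]
r3 m[φ1→sprk] = [110, 43]
r3 m[φ1→wind] = [2136, 1990]
r3 m[φ2→sprk] = [70, 94]
r3 m[φ2→ice] = [13990, 5920]
r3 m[φ2→sun] = [1973, 2153]
r3 m[φ3→snow] = [66, 87]
r3 m[φ3→wind] = [264, 232]
r3 m[φ4→snow] = [8, 6]
r3 m[φ4→rain] = [215, 281]
r3 m[φ5→sun] = [9, 1]
r3 m[φ6→snow] = [5, 4]
r3 m[sprk→φ0] = [196, 110]
r3 m[sprk→φ1] = [224, 198]
r3 m[sprk→φ2] = [224, 45]
r3 m[snow→φ3] = [40, 24]
r3 m[snow→φ4] = [35, 36]
r3 m[snow→φ6] = [56, 54]
r3 m[ice→φ2] = [1, 1]
r3 m[rain→φ4] = [1, 1]
r3 m[cld→φ0] = [1, 1]
r3 m[wind→φ1] = [9, 7]
r3 m[wind→φ3] = [10, 9]
r3 m[sun→φ2] = [9, 1]
r3 m[sun→φ5] = [16, 20]
r4 m[φ0→sprk] = [16, 9]
r4 m[φ0→cld] = [1702, 2424]
r4 m[φ1→sprk] = [110, 43]
r4 m[φ1→wind] = [2136, 1990]
r4 m[φ2→sprk] = [70, 94]
r4 m[φ2→ice] = [13990, 5920]
r4 m[φ2→sun] = [1973, 2153]
r4 m[φ3→snow] = [66, 87]
r4 m[φ3→wind] = [264, 232]
r4 m[φ4→snow] = [8, 6]
r4 m[φ4→rain] = [215, 281]
r4 m[φ5→sun] = [9, 1]
r4 m[φ6→snow] = [5, 4]
r4 m[sprk→φ0] = [7700, 4042]
r4 m[sprk→φ1] = [1120, 846]
r4 m[sprk→φ2] = [1760, 387]
r4 m[snow→φ3] = [40, 24]
r4 m[snow→φ4] = [330, 348]
r4 m[snow→φ6] = [528, 522]
r4 m[ice→φ2] = [1, 1]
r4 m[rain→φ4] = [1, 1]
r4 m[cld→φ0] = [1, 1]
r4 m[wind→φ1] = [264, 232]
r4 m[wind→φ3] = [2136, 1990]
r4 m[sun→φ2] = [9, 1]
r4 m[sun→φ5] = [1973, 2153]
r5 m[φ0→sprk] = [16, 9]
r5 m[φ0→cld] = [66026, 93552]
r5 m[φ1→sprk] = [3440, 1288]
r5 m[φ1→wind] = [10104, 9806]
r5 m[φ2→sprk] = [70, 94]
r5 m[φ2→ice] = [111994, 47584]
r5 m[φ2→sun] = [15803, 17351]
r5 m[φ3→snow] = [14368, 18786]
r5 m[φ3→wind] = [264, 232]
r5 m[φ4→snow] = [8, 6]
r5 m[φ4→rain] = [2070, 2658]
r5 m[φ5→sun] = [9, 1]
r5 m[φ6→snow] = [5, 4]
r5 m[sprk→φ0] = [7700, 4042]
r5 m[sprk→φ1] = [1120, 846]
r5 m[sprk→φ2] = [1760, 387]
r5 m[snow→φ3] = [40, 24]
r5 m[snow→φ4] = [330, 348]
r5 m[snow→φ6] = [528, 522]
r5 m[ice→φ2] = [1, 1]
r5 m[rain→φ4] = [1, 1]
r5 m[cld→φ0] = [1, 1]
r5 m[wind→φ1] = [264, 232]
r5 m[wind→φ3] = [2136, 1990]
r5 m[sun→φ2] = [9, 1]
r5 m[sun→φ5] = [1973, 2153]
r6 m[φ0→sprk] = [16, 9]
r6 m[φ0→cld] = [66026, 93552]
r6 m[φ1→sprk] = [3440, 1288]
r6 m[φ1→wind] = [10104, 9806]
r6 m[φ2→sprk] = [70, 94]
r6 m[φ2→ice] = [111994, 47584]
r6 m[φ2→sun] = [15803, 17351]
r6 m[φ3→snow] = [14368, 18786]
r6 m[φ3→wind] = [264, 232]
r6 m[φ4→snow] = [8, 6]
r6 m[φ4→rain] = [2070, 2658]
r6 m[φ5→sun] = [9, 1]
r6 m[φ6→snow] = [5, 4]
r6 m[sprk→φ0] = [240800, 121072]
r6 m[sprk→φ1] = [1120, 846]
r6 m[sprk→φ2] = [55040, 11592]
r6 m[snow→φ3] = [40, 24]
r6 m[snow→φ4] = [71840, 75144]
r6 m[snow→φ6] = [114944, 112716]
r6 m[ice→φ2] = [1, 1]
r6 m[rain→φ4] = [1, 1]
r6 m[cld→φ0] = [1, 1]
r6 m[wind→φ1] = [264, 232]
r6 m[wind→φ3] = [10104, 9806]
r6 m[sun→φ2] = [9, 1]
r6 m[sun→φ5] = [15803, 17351]
r7 m[φ0→sprk] = [16, 9]
r7 m[φ0→cld] = [2048816, 2893632]
r7 m[φ1→sprk] = [3440, 1288]
r7 m[φ1→wind] = [10104, 9806]
r7 m[φ2→sprk] = [70, 94]
r7 m[φ2→ice] = [3470704, 1471744]
r7 m[φ2→sun] = [489608, 535976]
r7 m[φ3→snow] = [69536, 90042]
r7 m[φ3→wind] = [264, 232]
r7 m[φ4→snow] = [8, 6]
r7 m[φ4→rain] = [447560, 578024]
r7 m[φ5→sun] = [9, 1]
r7 m[φ6→snow] = [5, 4]
r7 m[sprk→φ0] = [240800, 121072]
r7 m[sprk→φ1] = [1120, 846]
r7 m[sprk→φ2] = [55040, 11592]
r7 m[snow→φ3] = [40, 24]
r7 m[snow→φ4] = [71840, 75144]
r7 m[snow→φ6] = [114944, 112716]
r7 m[ice→φ2] = [1, 1]
r7 m[rain→φ4] = [1, 1]
r7 m[cld→φ0] = [1, 1]
r7 m[wind→φ1] = [264, 232]
r7 m[wind→φ3] = [10104, 9806]
r7 m[sun→φ2] = [9, 1]
r7 m[sun→φ5] = [15803, 17351]
r8 m[φ0→sprk] = [16, 9]
r8 m[φ0→cld] = [2048816, 2893632]
r8 m[φ1→sprk] = [3440, 1288]
r8 m[φ1→wind] = [10104, 9806]
r8 m[φ2→sprk] = [70, 94]
r8 m[φ2→ice] = [3470704, 1471744]
r8 m[φ2→sun] = [489608, 535976]
r8 m[φ3→snow] = [69536, 90042]
r8 m[φ3→wind] = [264, 232]
r8 m[φ4→snow] = [8, 6]
r8 m[φ4→rain] = [447560, 578024]
r8 m[φ5→sun] = [9, 1]
r8 m[φ6→snow] = [5, 4]
r8 m[sprk→φ0] = [240800, 121072]
r8 m[sprk→φ1] = [1120, 846]
r8 m[sprk→φ2] = [55040, 11592]
r8 m[snow→φ3] = [40, 24]
r8 m[snow→φ4] = [347680, 360168]
r8 m[snow→φ6] = [556288, 540252]
r8 m[ice→φ2] = [1, 1]
r8 m[rain→φ4] = [1, 1]
r8 m[cld→φ0] = [1, 1]
r8 m[wind→φ1] = [264, 232]
r8 m[wind→φ3] = [10104, 9806]
r8 m[sun→φ2] = [9, 1]
r8 m[sun→φ5] = [489608, 535976]
r9 m[φ0→sprk] = [16, 9]
r9 m[φ0→cld] = [2048816, 2893632]
r9 m[φ1→sprk] = [3440, 1288]
r9 m[φ1→wind] = [10104, 9806]
r9 m[φ2→sprk] = [70, 94]
r9 m[φ2→ice] = [3470704, 1471744]
r9 m[φ2→sun] = [489608, 535976]
r9 m[φ3→snow] = [69536, 90042]
r9 m[φ3→wind] = [264, 232]
r9 m[φ4→snow] = [8, 6]
r9 m[φ4→rain] = [2148520, 2793928]
r9 m[φ5→sun] = [9, 1]
r9 m[φ6→snow] = [5, 4]
r9 m[sprk→φ0] = [240800, 121072]
r9 m[sprk→φ1] = [1120, 846]
r9 m[sprk→φ2] = [55040, 11592]
r9 m[snow→φ3] = [40, 24]
r9 m[snow→φ4] = [347680, 360168]
r9 m[snow→φ6] = [556288, 540252]
r9 m[ice→φ2] = [1, 1]
r9 m[rain→φ4] = [1, 1]
r9 m[cld→φ0] = [1, 1]
r9 m[wind→φ1] = [264, 232]
r9 m[wind→φ3] = [10104, 9806]
r9 m[sun→φ2] = [9, 1]
r9 m[sun→φ5] = [489608, 535976]
r10 m[φ0→sprk] = [16, 9]
r10 m[φ0→cld] = [2048816, 2893632]
r10 m[φ1→sprk] = [3440, 1288]
r10 m[φ1→wind] = [10104, 9806]
r10 m[φ2→sprk] = [70, 94]
r10 m[φ2→ice] = [3470704, 1471744]
r10 m[φ2→sun] = [489608, 535976]
r10 m[φ3→snow] = [69536, 90042]
r10 m[φ3→wind] = [264, 232]
r10 m[φ4→snow] = [8, 6]
r10 m[φ4→rain] = [2148520, 2793928]
r10 m[φ5→sun] = [9, 1]
r10 m[φ6→snow] = [5, 4]
r10 m[sprk→φ0] = [240800, 121072]
r10 m[sprk→φ1] = [1120, 846]
r10 m[sprk→φ2] = [55040, 11592]
r10 m[snow→φ3] = [40, 24]
r10 m[snow→φ4] = [347680, 360168]
r10 m[snow→φ6] = [556288, 540252]
r10 m[ice→φ2] = [1, 1]
r10 m[rain→φ4] = [1, 1]
r10 m[cld→φ0] = [1, 1]
r10 m[wind→φ1] = [264, 232]
r10 m[wind→φ3] = [10104, 9806]
r10 m[sun→φ2] = [9, 1]
r10 m[sun→φ5] = [489608, 535976]
fixed point reached at round 10
b[sun] = ⊗ incoming = [4406472, 535976]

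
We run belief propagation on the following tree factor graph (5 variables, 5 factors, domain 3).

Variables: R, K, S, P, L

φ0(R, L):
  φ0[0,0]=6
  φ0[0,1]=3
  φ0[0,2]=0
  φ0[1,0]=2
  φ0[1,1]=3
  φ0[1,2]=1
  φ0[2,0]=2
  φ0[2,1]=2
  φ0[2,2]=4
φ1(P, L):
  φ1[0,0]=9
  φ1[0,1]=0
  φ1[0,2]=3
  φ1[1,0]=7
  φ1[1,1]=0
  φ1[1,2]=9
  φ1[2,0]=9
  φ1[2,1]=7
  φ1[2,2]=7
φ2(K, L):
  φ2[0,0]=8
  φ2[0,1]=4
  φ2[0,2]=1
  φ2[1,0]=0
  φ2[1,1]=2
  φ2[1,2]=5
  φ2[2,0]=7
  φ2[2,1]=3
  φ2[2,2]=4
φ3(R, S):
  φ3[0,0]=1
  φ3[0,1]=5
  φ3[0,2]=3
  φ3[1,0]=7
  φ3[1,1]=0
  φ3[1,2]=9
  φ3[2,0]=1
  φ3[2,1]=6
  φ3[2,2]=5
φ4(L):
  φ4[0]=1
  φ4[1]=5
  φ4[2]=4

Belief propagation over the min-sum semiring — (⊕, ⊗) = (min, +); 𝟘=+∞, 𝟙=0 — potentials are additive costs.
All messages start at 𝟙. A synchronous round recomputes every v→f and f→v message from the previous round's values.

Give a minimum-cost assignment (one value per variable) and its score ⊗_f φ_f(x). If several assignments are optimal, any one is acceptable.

assignment: (R=0, K=0, S=0, P=0, L=2); score = 9

init: all messages = 𝟙 over 3 values
r1 m[φ0→R] = [0, 1, 2]
r1 m[φ0→L] = [2, 2, 0]
r1 m[φ1→P] = [0, 0, 7]
r1 m[φ1→L] = [7, 0, 3]
r1 m[φ2→K] = [1, 0, 3]
r1 m[φ2→L] = [0, 2, 1]
r1 m[φ3→R] = [1, 0, 1]
r1 m[φ3→S] = [1, 0, 3]
r1 m[φ4→L] = [1, 5, 4]
r1 m[R→φ0] = [0, 0, 0]
r1 m[R→φ3] = [0, 0, 0]
r1 m[K→φ2] = [0, 0, 0]
r1 m[S→φ3] = [0, 0, 0]
r1 m[P→φ1] = [0, 0, 0]
r1 m[L→φ0] = [0, 0, 0]
r1 m[L→φ1] = [0, 0, 0]
r1 m[L→φ2] = [0, 0, 0]
r1 m[L→φ4] = [0, 0, 0]
r2 m[φ0→R] = [0, 1, 2]
r2 m[φ0→L] = [2, 2, 0]
r2 m[φ1→P] = [0, 0, 7]
r2 m[φ1→L] = [7, 0, 3]
r2 m[φ2→K] = [1, 0, 3]
r2 m[φ2→L] = [0, 2, 1]
r2 m[φ3→R] = [1, 0, 1]
r2 m[φ3→S] = [1, 0, 3]
r2 m[φ4→L] = [1, 5, 4]
r2 m[R→φ0] = [1, 0, 1]
r2 m[R→φ3] = [0, 1, 2]
r2 m[K→φ2] = [0, 0, 0]
r2 m[S→φ3] = [0, 0, 0]
r2 m[P→φ1] = [0, 0, 0]
r2 m[L→φ0] = [8, 7, 8]
r2 m[L→φ1] = [3, 9, 5]
r2 m[L→φ2] = [10, 7, 7]
r2 m[L→φ4] = [9, 4, 4]
r3 m[φ0→R] = [8, 9, 9]
r3 m[φ0→L] = [2, 3, 1]
r3 m[φ1→P] = [8, 9, 12]
r3 m[φ1→L] = [7, 0, 3]
r3 m[φ2→K] = [8, 9, 10]
r3 m[φ2→L] = [0, 2, 1]
r3 m[φ3→R] = [1, 0, 1]
r3 m[φ3→S] = [1, 1, 3]
r3 m[φ4→L] = [1, 5, 4]
r3 m[R→φ0] = [1, 0, 1]
r3 m[R→φ3] = [0, 1, 2]
r3 m[K→φ2] = [0, 0, 0]
r3 m[S→φ3] = [0, 0, 0]
r3 m[P→φ1] = [0, 0, 0]
r3 m[L→φ0] = [8, 7, 8]
r3 m[L→φ1] = [3, 9, 5]
r3 m[L→φ2] = [10, 7, 7]
r3 m[L→φ4] = [9, 4, 4]
r4 m[φ0→R] = [8, 9, 9]
r4 m[φ0→L] = [2, 3, 1]
r4 m[φ1→P] = [8, 9, 12]
r4 m[φ1→L] = [7, 0, 3]
r4 m[φ2→K] = [8, 9, 10]
r4 m[φ2→L] = [0, 2, 1]
r4 m[φ3→R] = [1, 0, 1]
r4 m[φ3→S] = [1, 1, 3]
r4 m[φ4→L] = [1, 5, 4]
r4 m[R→φ0] = [1, 0, 1]
r4 m[R→φ3] = [8, 9, 9]
r4 m[K→φ2] = [0, 0, 0]
r4 m[S→φ3] = [0, 0, 0]
r4 m[P→φ1] = [0, 0, 0]
r4 m[L→φ0] = [8, 7, 8]
r4 m[L→φ1] = [3, 10, 6]
r4 m[L→φ2] = [10, 8, 8]
r4 m[L→φ4] = [9, 5, 5]
r5 m[φ0→R] = [8, 9, 9]
r5 m[φ0→L] = [2, 3, 1]
r5 m[φ1→P] = [9, 10, 12]
r5 m[φ1→L] = [7, 0, 3]
r5 m[φ2→K] = [9, 10, 11]
r5 m[φ2→L] = [0, 2, 1]
r5 m[φ3→R] = [1, 0, 1]
r5 m[φ3→S] = [9, 9, 11]
r5 m[φ4→L] = [1, 5, 4]
r5 m[R→φ0] = [1, 0, 1]
r5 m[R→φ3] = [8, 9, 9]
r5 m[K→φ2] = [0, 0, 0]
r5 m[S→φ3] = [0, 0, 0]
r5 m[P→φ1] = [0, 0, 0]
r5 m[L→φ0] = [8, 7, 8]
r5 m[L→φ1] = [3, 10, 6]
r5 m[L→φ2] = [10, 8, 8]
r5 m[L→φ4] = [9, 5, 5]
r6 m[φ0→R] = [8, 9, 9]
r6 m[φ0→L] = [2, 3, 1]
r6 m[φ1→P] = [9, 10, 12]
r6 m[φ1→L] = [7, 0, 3]
r6 m[φ2→K] = [9, 10, 11]
r6 m[φ2→L] = [0, 2, 1]
r6 m[φ3→R] = [1, 0, 1]
r6 m[φ3→S] = [9, 9, 11]
r6 m[φ4→L] = [1, 5, 4]
r6 m[R→φ0] = [1, 0, 1]
r6 m[R→φ3] = [8, 9, 9]
r6 m[K→φ2] = [0, 0, 0]
r6 m[S→φ3] = [0, 0, 0]
r6 m[P→φ1] = [0, 0, 0]
r6 m[L→φ0] = [8, 7, 8]
r6 m[L→φ1] = [3, 10, 6]
r6 m[L→φ2] = [10, 8, 8]
r6 m[L→φ4] = [9, 5, 5]
fixed point reached at round 6
traceback from R: (R=0, K=0, S=0, P=0, L=2), score=9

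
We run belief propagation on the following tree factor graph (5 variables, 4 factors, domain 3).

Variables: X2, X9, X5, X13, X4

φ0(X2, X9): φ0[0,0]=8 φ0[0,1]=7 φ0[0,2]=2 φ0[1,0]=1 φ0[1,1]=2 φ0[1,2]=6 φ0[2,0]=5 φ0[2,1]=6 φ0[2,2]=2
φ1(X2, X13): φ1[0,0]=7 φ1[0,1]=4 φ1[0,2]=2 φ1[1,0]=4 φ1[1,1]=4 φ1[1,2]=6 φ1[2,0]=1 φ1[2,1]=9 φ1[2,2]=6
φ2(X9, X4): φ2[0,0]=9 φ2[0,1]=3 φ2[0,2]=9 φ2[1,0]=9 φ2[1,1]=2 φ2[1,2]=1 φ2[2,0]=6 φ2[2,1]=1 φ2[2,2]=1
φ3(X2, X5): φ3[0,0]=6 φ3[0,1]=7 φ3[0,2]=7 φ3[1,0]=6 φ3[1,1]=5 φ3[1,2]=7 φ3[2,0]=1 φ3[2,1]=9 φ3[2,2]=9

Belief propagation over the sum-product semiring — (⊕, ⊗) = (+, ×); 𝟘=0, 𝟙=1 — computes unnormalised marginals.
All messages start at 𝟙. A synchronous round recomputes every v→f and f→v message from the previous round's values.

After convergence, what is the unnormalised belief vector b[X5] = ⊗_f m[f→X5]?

init: all messages = 𝟙 over 3 values
r1 m[φ0→X2] = [17, 9, 13]
r1 m[φ0→X9] = [14, 15, 10]
r1 m[φ1→X2] = [13, 14, 16]
r1 m[φ1→X13] = [12, 17, 14]
r1 m[φ2→X9] = [21, 12, 8]
r1 m[φ2→X4] = [24, 6, 11]
r1 m[φ3→X2] = [20, 18, 19]
r1 m[φ3→X5] = [13, 21, 23]
r1 m[X2→φ0] = [1, 1, 1]
r1 m[X2→φ1] = [1, 1, 1]
r1 m[X2→φ3] = [1, 1, 1]
r1 m[X9→φ0] = [1, 1, 1]
r1 m[X9→φ2] = [1, 1, 1]
r1 m[X5→φ3] = [1, 1, 1]
r1 m[X13→φ1] = [1, 1, 1]
r1 m[X4→φ2] = [1, 1, 1]
r2 m[φ0→X2] = [17, 9, 13]
r2 m[φ0→X9] = [14, 15, 10]
r2 m[φ1→X2] = [13, 14, 16]
r2 m[φ1→X13] = [12, 17, 14]
r2 m[φ2→X9] = [21, 12, 8]
r2 m[φ2→X4] = [24, 6, 11]
r2 m[φ3→X2] = [20, 18, 19]
r2 m[φ3→X5] = [13, 21, 23]
r2 m[X2→φ0] = [260, 252, 304]
r2 m[X2→φ1] = [340, 162, 247]
r2 m[X2→φ3] = [221, 126, 208]
r2 m[X9→φ0] = [21, 12, 8]
r2 m[X9→φ2] = [14, 15, 10]
r2 m[X5→φ3] = [1, 1, 1]
r2 m[X13→φ1] = [1, 1, 1]
r2 m[X4→φ2] = [1, 1, 1]
r3 m[φ0→X2] = [268, 93, 193]
r3 m[φ0→X9] = [3852, 4148, 2640]
r3 m[φ1→X2] = [13, 14, 16]
r3 m[φ1→X13] = [3275, 4231, 3134]
r3 m[φ2→X9] = [21, 12, 8]
r3 m[φ2→X4] = [321, 82, 151]
r3 m[φ3→X2] = [20, 18, 19]
r3 m[φ3→X5] = [2290, 4049, 4301]
r3 m[X2→φ0] = [260, 252, 304]
r3 m[X2→φ1] = [340, 162, 247]
r3 m[X2→φ3] = [221, 126, 208]
r3 m[X9→φ0] = [21, 12, 8]
r3 m[X9→φ2] = [14, 15, 10]
r3 m[X5→φ3] = [1, 1, 1]
r3 m[X13→φ1] = [1, 1, 1]
r3 m[X4→φ2] = [1, 1, 1]
r4 m[φ0→X2] = [268, 93, 193]
r4 m[φ0→X9] = [3852, 4148, 2640]
r4 m[φ1→X2] = [13, 14, 16]
r4 m[φ1→X13] = [3275, 4231, 3134]
r4 m[φ2→X9] = [21, 12, 8]
r4 m[φ2→X4] = [321, 82, 151]
r4 m[φ3→X2] = [20, 18, 19]
r4 m[φ3→X5] = [2290, 4049, 4301]
r4 m[X2→φ0] = [260, 252, 304]
r4 m[X2→φ1] = [5360, 1674, 3667]
r4 m[X2→φ3] = [3484, 1302, 3088]
r4 m[X9→φ0] = [21, 12, 8]
r4 m[X9→φ2] = [3852, 4148, 2640]
r4 m[X5→φ3] = [1, 1, 1]
r4 m[X13→φ1] = [1, 1, 1]
r4 m[X4→φ2] = [1, 1, 1]
r5 m[φ0→X2] = [268, 93, 193]
r5 m[φ0→X9] = [3852, 4148, 2640]
r5 m[φ1→X2] = [13, 14, 16]
r5 m[φ1→X13] = [47883, 61139, 42766]
r5 m[φ2→X9] = [21, 12, 8]
r5 m[φ2→X4] = [87840, 22492, 41456]
r5 m[φ3→X2] = [20, 18, 19]
r5 m[φ3→X5] = [31804, 58690, 61294]
r5 m[X2→φ0] = [260, 252, 304]
r5 m[X2→φ1] = [5360, 1674, 3667]
r5 m[X2→φ3] = [3484, 1302, 3088]
r5 m[X9→φ0] = [21, 12, 8]
r5 m[X9→φ2] = [3852, 4148, 2640]
r5 m[X5→φ3] = [1, 1, 1]
r5 m[X13→φ1] = [1, 1, 1]
r5 m[X4→φ2] = [1, 1, 1]
r6 m[φ0→X2] = [268, 93, 193]
r6 m[φ0→X9] = [3852, 4148, 2640]
r6 m[φ1→X2] = [13, 14, 16]
r6 m[φ1→X13] = [47883, 61139, 42766]
r6 m[φ2→X9] = [21, 12, 8]
r6 m[φ2→X4] = [87840, 22492, 41456]
r6 m[φ3→X2] = [20, 18, 19]
r6 m[φ3→X5] = [31804, 58690, 61294]
r6 m[X2→φ0] = [260, 252, 304]
r6 m[X2→φ1] = [5360, 1674, 3667]
r6 m[X2→φ3] = [3484, 1302, 3088]
r6 m[X9→φ0] = [21, 12, 8]
r6 m[X9→φ2] = [3852, 4148, 2640]
r6 m[X5→φ3] = [1, 1, 1]
r6 m[X13→φ1] = [1, 1, 1]
r6 m[X4→φ2] = [1, 1, 1]
fixed point reached at round 6
b[X5] = ⊗ incoming = [31804, 58690, 61294]

b[X5] = [31804, 58690, 61294]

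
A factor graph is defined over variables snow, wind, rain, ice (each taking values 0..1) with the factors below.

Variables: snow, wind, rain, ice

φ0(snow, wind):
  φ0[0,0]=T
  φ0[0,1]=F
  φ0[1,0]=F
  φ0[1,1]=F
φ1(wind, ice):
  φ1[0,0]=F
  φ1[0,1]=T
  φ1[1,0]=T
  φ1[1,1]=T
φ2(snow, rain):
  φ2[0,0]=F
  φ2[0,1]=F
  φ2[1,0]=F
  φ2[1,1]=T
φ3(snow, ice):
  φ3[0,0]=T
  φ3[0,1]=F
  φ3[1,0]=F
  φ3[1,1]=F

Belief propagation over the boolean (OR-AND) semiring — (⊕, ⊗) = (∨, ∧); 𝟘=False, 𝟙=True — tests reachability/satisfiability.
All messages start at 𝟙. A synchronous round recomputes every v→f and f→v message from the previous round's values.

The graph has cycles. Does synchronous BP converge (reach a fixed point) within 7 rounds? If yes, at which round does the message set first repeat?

init: all messages = 𝟙 over 2 values
r1 m[φ0→snow] = [T, F]
r1 m[φ0→wind] = [T, F]
r1 m[φ1→wind] = [T, T]
r1 m[φ1→ice] = [T, T]
r1 m[φ2→snow] = [F, T]
r1 m[φ2→rain] = [F, T]
r1 m[φ3→snow] = [T, F]
r1 m[φ3→ice] = [T, F]
r1 m[snow→φ0] = [T, T]
r1 m[snow→φ2] = [T, T]
r1 m[snow→φ3] = [T, T]
r1 m[wind→φ0] = [T, T]
r1 m[wind→φ1] = [T, T]
r1 m[rain→φ2] = [T, T]
r1 m[ice→φ1] = [T, T]
r1 m[ice→φ3] = [T, T]
r2 m[φ0→snow] = [T, F]
r2 m[φ0→wind] = [T, F]
r2 m[φ1→wind] = [T, T]
r2 m[φ1→ice] = [T, T]
r2 m[φ2→snow] = [F, T]
r2 m[φ2→rain] = [F, T]
r2 m[φ3→snow] = [T, F]
r2 m[φ3→ice] = [T, F]
r2 m[snow→φ0] = [F, F]
r2 m[snow→φ2] = [T, F]
r2 m[snow→φ3] = [F, F]
r2 m[wind→φ0] = [T, T]
r2 m[wind→φ1] = [T, F]
r2 m[rain→φ2] = [T, T]
r2 m[ice→φ1] = [T, F]
r2 m[ice→φ3] = [T, T]
r3 m[φ0→snow] = [T, F]
r3 m[φ0→wind] = [F, F]
r3 m[φ1→wind] = [F, T]
r3 m[φ1→ice] = [F, T]
r3 m[φ2→snow] = [F, T]
r3 m[φ2→rain] = [F, F]
r3 m[φ3→snow] = [T, F]
r3 m[φ3→ice] = [F, F]
r3 m[snow→φ0] = [F, F]
r3 m[snow→φ2] = [T, F]
r3 m[snow→φ3] = [F, F]
r3 m[wind→φ0] = [T, T]
r3 m[wind→φ1] = [T, F]
r3 m[rain→φ2] = [T, T]
r3 m[ice→φ1] = [T, F]
r3 m[ice→φ3] = [T, T]
r4 m[φ0→snow] = [T, F]
r4 m[φ0→wind] = [F, F]
r4 m[φ1→wind] = [F, T]
r4 m[φ1→ice] = [F, T]
r4 m[φ2→snow] = [F, T]
r4 m[φ2→rain] = [F, F]
r4 m[φ3→snow] = [T, F]
r4 m[φ3→ice] = [F, F]
r4 m[snow→φ0] = [F, F]
r4 m[snow→φ2] = [T, F]
r4 m[snow→φ3] = [F, F]
r4 m[wind→φ0] = [F, T]
r4 m[wind→φ1] = [F, F]
r4 m[rain→φ2] = [T, T]
r4 m[ice→φ1] = [F, F]
r4 m[ice→φ3] = [F, T]
r5 m[φ0→snow] = [F, F]
r5 m[φ0→wind] = [F, F]
r5 m[φ1→wind] = [F, F]
r5 m[φ1→ice] = [F, F]
r5 m[φ2→snow] = [F, T]
r5 m[φ2→rain] = [F, F]
r5 m[φ3→snow] = [F, F]
r5 m[φ3→ice] = [F, F]
r5 m[snow→φ0] = [F, F]
r5 m[snow→φ2] = [T, F]
r5 m[snow→φ3] = [F, F]
r5 m[wind→φ0] = [F, T]
r5 m[wind→φ1] = [F, F]
r5 m[rain→φ2] = [T, T]
r5 m[ice→φ1] = [F, F]
r5 m[ice→φ3] = [F, T]
r6 m[φ0→snow] = [F, F]
r6 m[φ0→wind] = [F, F]
r6 m[φ1→wind] = [F, F]
r6 m[φ1→ice] = [F, F]
r6 m[φ2→snow] = [F, T]
r6 m[φ2→rain] = [F, F]
r6 m[φ3→snow] = [F, F]
r6 m[φ3→ice] = [F, F]
r6 m[snow→φ0] = [F, F]
r6 m[snow→φ2] = [F, F]
r6 m[snow→φ3] = [F, F]
r6 m[wind→φ0] = [F, F]
r6 m[wind→φ1] = [F, F]
r6 m[rain→φ2] = [T, T]
r6 m[ice→φ1] = [F, F]
r6 m[ice→φ3] = [F, F]
r7 m[φ0→snow] = [F, F]
r7 m[φ0→wind] = [F, F]
r7 m[φ1→wind] = [F, F]
r7 m[φ1→ice] = [F, F]
r7 m[φ2→snow] = [F, T]
r7 m[φ2→rain] = [F, F]
r7 m[φ3→snow] = [F, F]
r7 m[φ3→ice] = [F, F]
r7 m[snow→φ0] = [F, F]
r7 m[snow→φ2] = [F, F]
r7 m[snow→φ3] = [F, F]
r7 m[wind→φ0] = [F, F]
r7 m[wind→φ1] = [F, F]
r7 m[rain→φ2] = [T, T]
r7 m[ice→φ1] = [F, F]
r7 m[ice→φ3] = [F, F]
fixed point reached at round 7
messages reach a fixed point at round 7

CONVERGED at round 7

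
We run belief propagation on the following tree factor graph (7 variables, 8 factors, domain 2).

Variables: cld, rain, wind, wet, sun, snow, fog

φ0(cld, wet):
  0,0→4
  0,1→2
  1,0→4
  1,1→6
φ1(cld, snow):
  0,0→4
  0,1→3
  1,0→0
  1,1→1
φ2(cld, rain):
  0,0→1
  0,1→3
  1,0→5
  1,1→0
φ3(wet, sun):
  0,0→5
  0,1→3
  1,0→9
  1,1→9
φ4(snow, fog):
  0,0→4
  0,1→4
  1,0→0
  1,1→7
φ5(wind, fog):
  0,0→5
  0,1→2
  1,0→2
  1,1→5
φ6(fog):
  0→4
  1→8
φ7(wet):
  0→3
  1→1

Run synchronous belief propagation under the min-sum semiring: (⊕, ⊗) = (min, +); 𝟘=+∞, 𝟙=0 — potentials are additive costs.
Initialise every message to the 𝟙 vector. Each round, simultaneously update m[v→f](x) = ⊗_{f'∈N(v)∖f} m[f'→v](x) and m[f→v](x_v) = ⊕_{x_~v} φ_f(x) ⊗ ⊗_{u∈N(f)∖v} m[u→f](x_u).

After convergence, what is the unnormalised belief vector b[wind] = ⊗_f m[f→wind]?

init: all messages = 𝟙 over 2 values
r1 m[φ0→cld] = [2, 4]
r1 m[φ0→wet] = [4, 2]
r1 m[φ1→cld] = [3, 0]
r1 m[φ1→snow] = [0, 1]
r1 m[φ2→cld] = [1, 0]
r1 m[φ2→rain] = [1, 0]
r1 m[φ3→wet] = [3, 9]
r1 m[φ3→sun] = [5, 3]
r1 m[φ4→snow] = [4, 0]
r1 m[φ4→fog] = [0, 4]
r1 m[φ5→wind] = [2, 2]
r1 m[φ5→fog] = [2, 2]
r1 m[φ6→fog] = [4, 8]
r1 m[φ7→wet] = [3, 1]
r1 m[cld→φ0] = [0, 0]
r1 m[cld→φ1] = [0, 0]
r1 m[cld→φ2] = [0, 0]
r1 m[rain→φ2] = [0, 0]
r1 m[wind→φ5] = [0, 0]
r1 m[wet→φ0] = [0, 0]
r1 m[wet→φ3] = [0, 0]
r1 m[wet→φ7] = [0, 0]
r1 m[sun→φ3] = [0, 0]
r1 m[snow→φ1] = [0, 0]
r1 m[snow→φ4] = [0, 0]
r1 m[fog→φ4] = [0, 0]
r1 m[fog→φ5] = [0, 0]
r1 m[fog→φ6] = [0, 0]
r2 m[φ0→cld] = [2, 4]
r2 m[φ0→wet] = [4, 2]
r2 m[φ1→cld] = [3, 0]
r2 m[φ1→snow] = [0, 1]
r2 m[φ2→cld] = [1, 0]
r2 m[φ2→rain] = [1, 0]
r2 m[φ3→wet] = [3, 9]
r2 m[φ3→sun] = [5, 3]
r2 m[φ4→snow] = [4, 0]
r2 m[φ4→fog] = [0, 4]
r2 m[φ5→wind] = [2, 2]
r2 m[φ5→fog] = [2, 2]
r2 m[φ6→fog] = [4, 8]
r2 m[φ7→wet] = [3, 1]
r2 m[cld→φ0] = [4, 0]
r2 m[cld→φ1] = [3, 4]
r2 m[cld→φ2] = [5, 4]
r2 m[rain→φ2] = [0, 0]
r2 m[wind→φ5] = [0, 0]
r2 m[wet→φ0] = [6, 10]
r2 m[wet→φ3] = [7, 3]
r2 m[wet→φ7] = [7, 11]
r2 m[sun→φ3] = [0, 0]
r2 m[snow→φ1] = [4, 0]
r2 m[snow→φ4] = [0, 1]
r2 m[fog→φ4] = [6, 10]
r2 m[fog→φ5] = [4, 12]
r2 m[fog→φ6] = [2, 6]
r3 m[φ0→cld] = [10, 10]
r3 m[φ0→wet] = [4, 6]
r3 m[φ1→cld] = [3, 1]
r3 m[φ1→snow] = [4, 5]
r3 m[φ2→cld] = [1, 0]
r3 m[φ2→rain] = [6, 4]
r3 m[φ3→wet] = [3, 9]
r3 m[φ3→sun] = [12, 10]
r3 m[φ4→snow] = [10, 6]
r3 m[φ4→fog] = [1, 4]
r3 m[φ5→wind] = [9, 6]
r3 m[φ5→fog] = [2, 2]
r3 m[φ6→fog] = [4, 8]
r3 m[φ7→wet] = [3, 1]
r3 m[cld→φ0] = [4, 0]
r3 m[cld→φ1] = [3, 4]
r3 m[cld→φ2] = [5, 4]
r3 m[rain→φ2] = [0, 0]
r3 m[wind→φ5] = [0, 0]
r3 m[wet→φ0] = [6, 10]
r3 m[wet→φ3] = [7, 3]
r3 m[wet→φ7] = [7, 11]
r3 m[sun→φ3] = [0, 0]
r3 m[snow→φ1] = [4, 0]
r3 m[snow→φ4] = [0, 1]
r3 m[fog→φ4] = [6, 10]
r3 m[fog→φ5] = [4, 12]
r3 m[fog→φ6] = [2, 6]
r4 m[φ0→cld] = [10, 10]
r4 m[φ0→wet] = [4, 6]
r4 m[φ1→cld] = [3, 1]
r4 m[φ1→snow] = [4, 5]
r4 m[φ2→cld] = [1, 0]
r4 m[φ2→rain] = [6, 4]
r4 m[φ3→wet] = [3, 9]
r4 m[φ3→sun] = [12, 10]
r4 m[φ4→snow] = [10, 6]
r4 m[φ4→fog] = [1, 4]
r4 m[φ5→wind] = [9, 6]
r4 m[φ5→fog] = [2, 2]
r4 m[φ6→fog] = [4, 8]
r4 m[φ7→wet] = [3, 1]
r4 m[cld→φ0] = [4, 1]
r4 m[cld→φ1] = [11, 10]
r4 m[cld→φ2] = [13, 11]
r4 m[rain→φ2] = [0, 0]
r4 m[wind→φ5] = [0, 0]
r4 m[wet→φ0] = [6, 10]
r4 m[wet→φ3] = [7, 7]
r4 m[wet→φ7] = [7, 15]
r4 m[sun→φ3] = [0, 0]
r4 m[snow→φ1] = [10, 6]
r4 m[snow→φ4] = [4, 5]
r4 m[fog→φ4] = [6, 10]
r4 m[fog→φ5] = [5, 12]
r4 m[fog→φ6] = [3, 6]
r5 m[φ0→cld] = [10, 10]
r5 m[φ0→wet] = [5, 6]
r5 m[φ1→cld] = [9, 7]
r5 m[φ1→snow] = [10, 11]
r5 m[φ2→cld] = [1, 0]
r5 m[φ2→rain] = [14, 11]
r5 m[φ3→wet] = [3, 9]
r5 m[φ3→sun] = [12, 10]
r5 m[φ4→snow] = [10, 6]
r5 m[φ4→fog] = [5, 8]
r5 m[φ5→wind] = [10, 7]
r5 m[φ5→fog] = [2, 2]
r5 m[φ6→fog] = [4, 8]
r5 m[φ7→wet] = [3, 1]
r5 m[cld→φ0] = [4, 1]
r5 m[cld→φ1] = [11, 10]
r5 m[cld→φ2] = [13, 11]
r5 m[rain→φ2] = [0, 0]
r5 m[wind→φ5] = [0, 0]
r5 m[wet→φ0] = [6, 10]
r5 m[wet→φ3] = [7, 7]
r5 m[wet→φ7] = [7, 15]
r5 m[sun→φ3] = [0, 0]
r5 m[snow→φ1] = [10, 6]
r5 m[snow→φ4] = [4, 5]
r5 m[fog→φ4] = [6, 10]
r5 m[fog→φ5] = [5, 12]
r5 m[fog→φ6] = [3, 6]
r6 m[φ0→cld] = [10, 10]
r6 m[φ0→wet] = [5, 6]
r6 m[φ1→cld] = [9, 7]
r6 m[φ1→snow] = [10, 11]
r6 m[φ2→cld] = [1, 0]
r6 m[φ2→rain] = [14, 11]
r6 m[φ3→wet] = [3, 9]
r6 m[φ3→sun] = [12, 10]
r6 m[φ4→snow] = [10, 6]
r6 m[φ4→fog] = [5, 8]
r6 m[φ5→wind] = [10, 7]
r6 m[φ5→fog] = [2, 2]
r6 m[φ6→fog] = [4, 8]
r6 m[φ7→wet] = [3, 1]
r6 m[cld→φ0] = [10, 7]
r6 m[cld→φ1] = [11, 10]
r6 m[cld→φ2] = [19, 17]
r6 m[rain→φ2] = [0, 0]
r6 m[wind→φ5] = [0, 0]
r6 m[wet→φ0] = [6, 10]
r6 m[wet→φ3] = [8, 7]
r6 m[wet→φ7] = [8, 15]
r6 m[sun→φ3] = [0, 0]
r6 m[snow→φ1] = [10, 6]
r6 m[snow→φ4] = [10, 11]
r6 m[fog→φ4] = [6, 10]
r6 m[fog→φ5] = [9, 16]
r6 m[fog→φ6] = [7, 10]
r7 m[φ0→cld] = [10, 10]
r7 m[φ0→wet] = [11, 12]
r7 m[φ1→cld] = [9, 7]
r7 m[φ1→snow] = [10, 11]
r7 m[φ2→cld] = [1, 0]
r7 m[φ2→rain] = [20, 17]
r7 m[φ3→wet] = [3, 9]
r7 m[φ3→sun] = [13, 11]
r7 m[φ4→snow] = [10, 6]
r7 m[φ4→fog] = [11, 14]
r7 m[φ5→wind] = [14, 11]
r7 m[φ5→fog] = [2, 2]
r7 m[φ6→fog] = [4, 8]
r7 m[φ7→wet] = [3, 1]
r7 m[cld→φ0] = [10, 7]
r7 m[cld→φ1] = [11, 10]
r7 m[cld→φ2] = [19, 17]
r7 m[rain→φ2] = [0, 0]
r7 m[wind→φ5] = [0, 0]
r7 m[wet→φ0] = [6, 10]
r7 m[wet→φ3] = [8, 7]
r7 m[wet→φ7] = [8, 15]
r7 m[sun→φ3] = [0, 0]
r7 m[snow→φ1] = [10, 6]
r7 m[snow→φ4] = [10, 11]
r7 m[fog→φ4] = [6, 10]
r7 m[fog→φ5] = [9, 16]
r7 m[fog→φ6] = [7, 10]
r8 m[φ0→cld] = [10, 10]
r8 m[φ0→wet] = [11, 12]
r8 m[φ1→cld] = [9, 7]
r8 m[φ1→snow] = [10, 11]
r8 m[φ2→cld] = [1, 0]
r8 m[φ2→rain] = [20, 17]
r8 m[φ3→wet] = [3, 9]
r8 m[φ3→sun] = [13, 11]
r8 m[φ4→snow] = [10, 6]
r8 m[φ4→fog] = [11, 14]
r8 m[φ5→wind] = [14, 11]
r8 m[φ5→fog] = [2, 2]
r8 m[φ6→fog] = [4, 8]
r8 m[φ7→wet] = [3, 1]
r8 m[cld→φ0] = [10, 7]
r8 m[cld→φ1] = [11, 10]
r8 m[cld→φ2] = [19, 17]
r8 m[rain→φ2] = [0, 0]
r8 m[wind→φ5] = [0, 0]
r8 m[wet→φ0] = [6, 10]
r8 m[wet→φ3] = [14, 13]
r8 m[wet→φ7] = [14, 21]
r8 m[sun→φ3] = [0, 0]
r8 m[snow→φ1] = [10, 6]
r8 m[snow→φ4] = [10, 11]
r8 m[fog→φ4] = [6, 10]
r8 m[fog→φ5] = [15, 22]
r8 m[fog→φ6] = [13, 16]
r9 m[φ0→cld] = [10, 10]
r9 m[φ0→wet] = [11, 12]
r9 m[φ1→cld] = [9, 7]
r9 m[φ1→snow] = [10, 11]
r9 m[φ2→cld] = [1, 0]
r9 m[φ2→rain] = [20, 17]
r9 m[φ3→wet] = [3, 9]
r9 m[φ3→sun] = [19, 17]
r9 m[φ4→snow] = [10, 6]
r9 m[φ4→fog] = [11, 14]
r9 m[φ5→wind] = [20, 17]
r9 m[φ5→fog] = [2, 2]
r9 m[φ6→fog] = [4, 8]
r9 m[φ7→wet] = [3, 1]
r9 m[cld→φ0] = [10, 7]
r9 m[cld→φ1] = [11, 10]
r9 m[cld→φ2] = [19, 17]
r9 m[rain→φ2] = [0, 0]
r9 m[wind→φ5] = [0, 0]
r9 m[wet→φ0] = [6, 10]
r9 m[wet→φ3] = [14, 13]
r9 m[wet→φ7] = [14, 21]
r9 m[sun→φ3] = [0, 0]
r9 m[snow→φ1] = [10, 6]
r9 m[snow→φ4] = [10, 11]
r9 m[fog→φ4] = [6, 10]
r9 m[fog→φ5] = [15, 22]
r9 m[fog→φ6] = [13, 16]
r10 m[φ0→cld] = [10, 10]
r10 m[φ0→wet] = [11, 12]
r10 m[φ1→cld] = [9, 7]
r10 m[φ1→snow] = [10, 11]
r10 m[φ2→cld] = [1, 0]
r10 m[φ2→rain] = [20, 17]
r10 m[φ3→wet] = [3, 9]
r10 m[φ3→sun] = [19, 17]
r10 m[φ4→snow] = [10, 6]
r10 m[φ4→fog] = [11, 14]
r10 m[φ5→wind] = [20, 17]
r10 m[φ5→fog] = [2, 2]
r10 m[φ6→fog] = [4, 8]
r10 m[φ7→wet] = [3, 1]
r10 m[cld→φ0] = [10, 7]
r10 m[cld→φ1] = [11, 10]
r10 m[cld→φ2] = [19, 17]
r10 m[rain→φ2] = [0, 0]
r10 m[wind→φ5] = [0, 0]
r10 m[wet→φ0] = [6, 10]
r10 m[wet→φ3] = [14, 13]
r10 m[wet→φ7] = [14, 21]
r10 m[sun→φ3] = [0, 0]
r10 m[snow→φ1] = [10, 6]
r10 m[snow→φ4] = [10, 11]
r10 m[fog→φ4] = [6, 10]
r10 m[fog→φ5] = [15, 22]
r10 m[fog→φ6] = [13, 16]
fixed point reached at round 10
b[wind] = ⊗ incoming = [20, 17]

b[wind] = [20, 17]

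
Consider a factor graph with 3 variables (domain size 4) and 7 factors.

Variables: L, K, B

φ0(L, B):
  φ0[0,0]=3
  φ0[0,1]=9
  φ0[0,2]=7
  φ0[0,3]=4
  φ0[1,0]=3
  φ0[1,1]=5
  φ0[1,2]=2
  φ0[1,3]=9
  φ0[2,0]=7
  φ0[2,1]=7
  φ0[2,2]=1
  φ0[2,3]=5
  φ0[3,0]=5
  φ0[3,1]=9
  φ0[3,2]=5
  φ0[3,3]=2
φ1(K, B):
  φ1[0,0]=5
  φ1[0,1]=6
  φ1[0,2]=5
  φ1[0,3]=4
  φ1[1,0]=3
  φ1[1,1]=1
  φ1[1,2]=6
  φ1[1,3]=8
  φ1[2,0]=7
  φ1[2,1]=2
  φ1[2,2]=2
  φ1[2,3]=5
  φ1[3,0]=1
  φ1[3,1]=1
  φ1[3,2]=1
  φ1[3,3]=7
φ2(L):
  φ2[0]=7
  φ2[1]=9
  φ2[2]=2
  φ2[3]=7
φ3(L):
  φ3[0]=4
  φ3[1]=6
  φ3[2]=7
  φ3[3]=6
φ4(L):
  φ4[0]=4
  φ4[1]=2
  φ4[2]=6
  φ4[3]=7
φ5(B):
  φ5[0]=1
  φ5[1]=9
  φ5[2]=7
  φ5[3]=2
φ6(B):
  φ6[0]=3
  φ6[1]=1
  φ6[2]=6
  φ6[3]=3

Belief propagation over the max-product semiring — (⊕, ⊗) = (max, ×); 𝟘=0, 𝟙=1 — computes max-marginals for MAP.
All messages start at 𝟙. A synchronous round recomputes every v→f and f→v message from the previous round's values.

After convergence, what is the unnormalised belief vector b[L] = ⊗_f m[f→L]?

b[L] = [197568, 54432, 31752, 370440]

init: all messages = 𝟙 over 4 values
r1 m[φ0→L] = [9, 9, 7, 9]
r1 m[φ0→B] = [7, 9, 7, 9]
r1 m[φ1→K] = [6, 8, 7, 7]
r1 m[φ1→B] = [7, 6, 6, 8]
r1 m[φ2→L] = [7, 9, 2, 7]
r1 m[φ3→L] = [4, 6, 7, 6]
r1 m[φ4→L] = [4, 2, 6, 7]
r1 m[φ5→B] = [1, 9, 7, 2]
r1 m[φ6→B] = [3, 1, 6, 3]
r1 m[L→φ0] = [1, 1, 1, 1]
r1 m[L→φ2] = [1, 1, 1, 1]
r1 m[L→φ3] = [1, 1, 1, 1]
r1 m[L→φ4] = [1, 1, 1, 1]
r1 m[K→φ1] = [1, 1, 1, 1]
r1 m[B→φ0] = [1, 1, 1, 1]
r1 m[B→φ1] = [1, 1, 1, 1]
r1 m[B→φ5] = [1, 1, 1, 1]
r1 m[B→φ6] = [1, 1, 1, 1]
r2 m[φ0→L] = [9, 9, 7, 9]
r2 m[φ0→B] = [7, 9, 7, 9]
r2 m[φ1→K] = [6, 8, 7, 7]
r2 m[φ1→B] = [7, 6, 6, 8]
r2 m[φ2→L] = [7, 9, 2, 7]
r2 m[φ3→L] = [4, 6, 7, 6]
r2 m[φ4→L] = [4, 2, 6, 7]
r2 m[φ5→B] = [1, 9, 7, 2]
r2 m[φ6→B] = [3, 1, 6, 3]
r2 m[L→φ0] = [112, 108, 84, 294]
r2 m[L→φ2] = [144, 108, 294, 378]
r2 m[L→φ3] = [252, 162, 84, 441]
r2 m[L→φ4] = [252, 486, 98, 378]
r2 m[K→φ1] = [1, 1, 1, 1]
r2 m[B→φ0] = [21, 54, 252, 48]
r2 m[B→φ1] = [21, 81, 294, 54]
r2 m[B→φ5] = [147, 54, 252, 216]
r2 m[B→φ6] = [49, 486, 294, 144]
r3 m[φ0→L] = [1764, 504, 378, 1260]
r3 m[φ0→B] = [1470, 2646, 1470, 972]
r3 m[φ1→K] = [1470, 1764, 588, 378]
r3 m[φ1→B] = [7, 6, 6, 8]
r3 m[φ2→L] = [7, 9, 2, 7]
r3 m[φ3→L] = [4, 6, 7, 6]
r3 m[φ4→L] = [4, 2, 6, 7]
r3 m[φ5→B] = [1, 9, 7, 2]
r3 m[φ6→B] = [3, 1, 6, 3]
r3 m[L→φ0] = [112, 108, 84, 294]
r3 m[L→φ2] = [144, 108, 294, 378]
r3 m[L→φ3] = [252, 162, 84, 441]
r3 m[L→φ4] = [252, 486, 98, 378]
r3 m[K→φ1] = [1, 1, 1, 1]
r3 m[B→φ0] = [21, 54, 252, 48]
r3 m[B→φ1] = [21, 81, 294, 54]
r3 m[B→φ5] = [147, 54, 252, 216]
r3 m[B→φ6] = [49, 486, 294, 144]
r4 m[φ0→L] = [1764, 504, 378, 1260]
r4 m[φ0→B] = [1470, 2646, 1470, 972]
r4 m[φ1→K] = [1470, 1764, 588, 378]
r4 m[φ1→B] = [7, 6, 6, 8]
r4 m[φ2→L] = [7, 9, 2, 7]
r4 m[φ3→L] = [4, 6, 7, 6]
r4 m[φ4→L] = [4, 2, 6, 7]
r4 m[φ5→B] = [1, 9, 7, 2]
r4 m[φ6→B] = [3, 1, 6, 3]
r4 m[L→φ0] = [112, 108, 84, 294]
r4 m[L→φ2] = [28224, 6048, 15876, 52920]
r4 m[L→φ3] = [49392, 9072, 4536, 61740]
r4 m[L→φ4] = [49392, 27216, 5292, 52920]
r4 m[K→φ1] = [1, 1, 1, 1]
r4 m[B→φ0] = [21, 54, 252, 48]
r4 m[B→φ1] = [4410, 23814, 61740, 5832]
r4 m[B→φ5] = [30870, 15876, 52920, 23328]
r4 m[B→φ6] = [10290, 142884, 61740, 15552]
r5 m[φ0→L] = [1764, 504, 378, 1260]
r5 m[φ0→B] = [1470, 2646, 1470, 972]
r5 m[φ1→K] = [308700, 370440, 123480, 61740]
r5 m[φ1→B] = [7, 6, 6, 8]
r5 m[φ2→L] = [7, 9, 2, 7]
r5 m[φ3→L] = [4, 6, 7, 6]
r5 m[φ4→L] = [4, 2, 6, 7]
r5 m[φ5→B] = [1, 9, 7, 2]
r5 m[φ6→B] = [3, 1, 6, 3]
r5 m[L→φ0] = [112, 108, 84, 294]
r5 m[L→φ2] = [28224, 6048, 15876, 52920]
r5 m[L→φ3] = [49392, 9072, 4536, 61740]
r5 m[L→φ4] = [49392, 27216, 5292, 52920]
r5 m[K→φ1] = [1, 1, 1, 1]
r5 m[B→φ0] = [21, 54, 252, 48]
r5 m[B→φ1] = [4410, 23814, 61740, 5832]
r5 m[B→φ5] = [30870, 15876, 52920, 23328]
r5 m[B→φ6] = [10290, 142884, 61740, 15552]
r6 m[φ0→L] = [1764, 504, 378, 1260]
r6 m[φ0→B] = [1470, 2646, 1470, 972]
r6 m[φ1→K] = [308700, 370440, 123480, 61740]
r6 m[φ1→B] = [7, 6, 6, 8]
r6 m[φ2→L] = [7, 9, 2, 7]
r6 m[φ3→L] = [4, 6, 7, 6]
r6 m[φ4→L] = [4, 2, 6, 7]
r6 m[φ5→B] = [1, 9, 7, 2]
r6 m[φ6→B] = [3, 1, 6, 3]
r6 m[L→φ0] = [112, 108, 84, 294]
r6 m[L→φ2] = [28224, 6048, 15876, 52920]
r6 m[L→φ3] = [49392, 9072, 4536, 61740]
r6 m[L→φ4] = [49392, 27216, 5292, 52920]
r6 m[K→φ1] = [1, 1, 1, 1]
r6 m[B→φ0] = [21, 54, 252, 48]
r6 m[B→φ1] = [4410, 23814, 61740, 5832]
r6 m[B→φ5] = [30870, 15876, 52920, 23328]
r6 m[B→φ6] = [10290, 142884, 61740, 15552]
fixed point reached at round 6
b[L] = ⊗ incoming = [197568, 54432, 31752, 370440]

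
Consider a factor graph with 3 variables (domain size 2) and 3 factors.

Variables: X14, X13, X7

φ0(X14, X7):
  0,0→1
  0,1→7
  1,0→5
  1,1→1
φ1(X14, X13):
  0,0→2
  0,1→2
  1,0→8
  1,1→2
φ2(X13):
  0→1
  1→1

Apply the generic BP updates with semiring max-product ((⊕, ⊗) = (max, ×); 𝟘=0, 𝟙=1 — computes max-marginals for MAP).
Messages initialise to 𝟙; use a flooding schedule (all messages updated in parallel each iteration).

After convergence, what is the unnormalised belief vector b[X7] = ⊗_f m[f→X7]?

b[X7] = [40, 14]

init: all messages = 𝟙 over 2 values
r1 m[φ0→X14] = [7, 5]
r1 m[φ0→X7] = [5, 7]
r1 m[φ1→X14] = [2, 8]
r1 m[φ1→X13] = [8, 2]
r1 m[φ2→X13] = [1, 1]
r1 m[X14→φ0] = [1, 1]
r1 m[X14→φ1] = [1, 1]
r1 m[X13→φ1] = [1, 1]
r1 m[X13→φ2] = [1, 1]
r1 m[X7→φ0] = [1, 1]
r2 m[φ0→X14] = [7, 5]
r2 m[φ0→X7] = [5, 7]
r2 m[φ1→X14] = [2, 8]
r2 m[φ1→X13] = [8, 2]
r2 m[φ2→X13] = [1, 1]
r2 m[X14→φ0] = [2, 8]
r2 m[X14→φ1] = [7, 5]
r2 m[X13→φ1] = [1, 1]
r2 m[X13→φ2] = [8, 2]
r2 m[X7→φ0] = [1, 1]
r3 m[φ0→X14] = [7, 5]
r3 m[φ0→X7] = [40, 14]
r3 m[φ1→X14] = [2, 8]
r3 m[φ1→X13] = [40, 14]
r3 m[φ2→X13] = [1, 1]
r3 m[X14→φ0] = [2, 8]
r3 m[X14→φ1] = [7, 5]
r3 m[X13→φ1] = [1, 1]
r3 m[X13→φ2] = [8, 2]
r3 m[X7→φ0] = [1, 1]
r4 m[φ0→X14] = [7, 5]
r4 m[φ0→X7] = [40, 14]
r4 m[φ1→X14] = [2, 8]
r4 m[φ1→X13] = [40, 14]
r4 m[φ2→X13] = [1, 1]
r4 m[X14→φ0] = [2, 8]
r4 m[X14→φ1] = [7, 5]
r4 m[X13→φ1] = [1, 1]
r4 m[X13→φ2] = [40, 14]
r4 m[X7→φ0] = [1, 1]
r5 m[φ0→X14] = [7, 5]
r5 m[φ0→X7] = [40, 14]
r5 m[φ1→X14] = [2, 8]
r5 m[φ1→X13] = [40, 14]
r5 m[φ2→X13] = [1, 1]
r5 m[X14→φ0] = [2, 8]
r5 m[X14→φ1] = [7, 5]
r5 m[X13→φ1] = [1, 1]
r5 m[X13→φ2] = [40, 14]
r5 m[X7→φ0] = [1, 1]
fixed point reached at round 5
b[X7] = ⊗ incoming = [40, 14]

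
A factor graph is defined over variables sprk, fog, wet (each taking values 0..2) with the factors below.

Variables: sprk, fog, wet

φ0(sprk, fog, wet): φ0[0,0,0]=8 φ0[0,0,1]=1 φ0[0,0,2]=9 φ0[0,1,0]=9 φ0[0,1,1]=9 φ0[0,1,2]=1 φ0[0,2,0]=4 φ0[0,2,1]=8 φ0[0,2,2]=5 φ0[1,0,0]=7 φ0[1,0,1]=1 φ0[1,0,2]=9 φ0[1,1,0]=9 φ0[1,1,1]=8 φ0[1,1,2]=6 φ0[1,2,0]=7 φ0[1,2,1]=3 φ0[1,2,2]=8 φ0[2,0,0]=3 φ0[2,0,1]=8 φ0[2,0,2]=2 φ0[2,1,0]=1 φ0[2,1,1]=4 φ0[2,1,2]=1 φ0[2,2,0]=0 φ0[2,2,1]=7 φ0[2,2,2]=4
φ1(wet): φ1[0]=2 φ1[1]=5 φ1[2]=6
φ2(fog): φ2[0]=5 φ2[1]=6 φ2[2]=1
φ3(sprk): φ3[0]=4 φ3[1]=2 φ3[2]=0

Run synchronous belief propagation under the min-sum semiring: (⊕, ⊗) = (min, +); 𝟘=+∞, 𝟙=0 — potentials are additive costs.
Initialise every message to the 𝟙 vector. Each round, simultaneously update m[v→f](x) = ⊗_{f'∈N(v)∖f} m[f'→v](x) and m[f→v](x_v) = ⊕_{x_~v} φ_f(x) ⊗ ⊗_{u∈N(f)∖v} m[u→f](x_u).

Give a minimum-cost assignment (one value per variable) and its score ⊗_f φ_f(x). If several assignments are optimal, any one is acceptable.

init: all messages = 𝟙 over 3 values
r1 m[φ0→sprk] = [1, 1, 0]
r1 m[φ0→fog] = [1, 1, 0]
r1 m[φ0→wet] = [0, 1, 1]
r1 m[φ1→wet] = [2, 5, 6]
r1 m[φ2→fog] = [5, 6, 1]
r1 m[φ3→sprk] = [4, 2, 0]
r1 m[sprk→φ0] = [0, 0, 0]
r1 m[sprk→φ3] = [0, 0, 0]
r1 m[fog→φ0] = [0, 0, 0]
r1 m[fog→φ2] = [0, 0, 0]
r1 m[wet→φ0] = [0, 0, 0]
r1 m[wet→φ1] = [0, 0, 0]
r2 m[φ0→sprk] = [1, 1, 0]
r2 m[φ0→fog] = [1, 1, 0]
r2 m[φ0→wet] = [0, 1, 1]
r2 m[φ1→wet] = [2, 5, 6]
r2 m[φ2→fog] = [5, 6, 1]
r2 m[φ3→sprk] = [4, 2, 0]
r2 m[sprk→φ0] = [4, 2, 0]
r2 m[sprk→φ3] = [1, 1, 0]
r2 m[fog→φ0] = [5, 6, 1]
r2 m[fog→φ2] = [1, 1, 0]
r2 m[wet→φ0] = [2, 5, 6]
r2 m[wet→φ1] = [0, 1, 1]
r3 m[φ0→sprk] = [7, 9, 3]
r3 m[φ0→fog] = [5, 3, 2]
r3 m[φ0→wet] = [1, 6, 5]
r3 m[φ1→wet] = [2, 5, 6]
r3 m[φ2→fog] = [5, 6, 1]
r3 m[φ3→sprk] = [4, 2, 0]
r3 m[sprk→φ0] = [4, 2, 0]
r3 m[sprk→φ3] = [1, 1, 0]
r3 m[fog→φ0] = [5, 6, 1]
r3 m[fog→φ2] = [1, 1, 0]
r3 m[wet→φ0] = [2, 5, 6]
r3 m[wet→φ1] = [0, 1, 1]
r4 m[φ0→sprk] = [7, 9, 3]
r4 m[φ0→fog] = [5, 3, 2]
r4 m[φ0→wet] = [1, 6, 5]
r4 m[φ1→wet] = [2, 5, 6]
r4 m[φ2→fog] = [5, 6, 1]
r4 m[φ3→sprk] = [4, 2, 0]
r4 m[sprk→φ0] = [4, 2, 0]
r4 m[sprk→φ3] = [7, 9, 3]
r4 m[fog→φ0] = [5, 6, 1]
r4 m[fog→φ2] = [5, 3, 2]
r4 m[wet→φ0] = [2, 5, 6]
r4 m[wet→φ1] = [1, 6, 5]
r5 m[φ0→sprk] = [7, 9, 3]
r5 m[φ0→fog] = [5, 3, 2]
r5 m[φ0→wet] = [1, 6, 5]
r5 m[φ1→wet] = [2, 5, 6]
r5 m[φ2→fog] = [5, 6, 1]
r5 m[φ3→sprk] = [4, 2, 0]
r5 m[sprk→φ0] = [4, 2, 0]
r5 m[sprk→φ3] = [7, 9, 3]
r5 m[fog→φ0] = [5, 6, 1]
r5 m[fog→φ2] = [5, 3, 2]
r5 m[wet→φ0] = [2, 5, 6]
r5 m[wet→φ1] = [1, 6, 5]
fixed point reached at round 5
traceback from sprk: (sprk=2, fog=2, wet=0), score=3

assignment: (sprk=2, fog=2, wet=0); score = 3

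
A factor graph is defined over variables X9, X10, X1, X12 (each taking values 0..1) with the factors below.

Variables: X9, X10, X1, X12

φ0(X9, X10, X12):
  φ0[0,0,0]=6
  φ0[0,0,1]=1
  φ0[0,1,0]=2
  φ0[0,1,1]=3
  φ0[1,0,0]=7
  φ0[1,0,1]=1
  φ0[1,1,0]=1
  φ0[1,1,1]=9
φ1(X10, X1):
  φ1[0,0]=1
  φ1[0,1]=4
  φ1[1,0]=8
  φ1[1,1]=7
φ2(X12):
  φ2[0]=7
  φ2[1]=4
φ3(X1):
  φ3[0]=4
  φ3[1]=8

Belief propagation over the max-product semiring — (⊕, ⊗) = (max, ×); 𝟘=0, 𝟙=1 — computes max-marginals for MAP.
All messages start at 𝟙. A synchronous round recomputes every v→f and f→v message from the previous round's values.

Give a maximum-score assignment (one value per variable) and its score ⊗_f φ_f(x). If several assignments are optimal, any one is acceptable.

init: all messages = 𝟙 over 2 values
r1 m[φ0→X9] = [6, 9]
r1 m[φ0→X10] = [7, 9]
r1 m[φ0→X12] = [7, 9]
r1 m[φ1→X10] = [4, 8]
r1 m[φ1→X1] = [8, 7]
r1 m[φ2→X12] = [7, 4]
r1 m[φ3→X1] = [4, 8]
r1 m[X9→φ0] = [1, 1]
r1 m[X10→φ0] = [1, 1]
r1 m[X10→φ1] = [1, 1]
r1 m[X1→φ1] = [1, 1]
r1 m[X1→φ3] = [1, 1]
r1 m[X12→φ0] = [1, 1]
r1 m[X12→φ2] = [1, 1]
r2 m[φ0→X9] = [6, 9]
r2 m[φ0→X10] = [7, 9]
r2 m[φ0→X12] = [7, 9]
r2 m[φ1→X10] = [4, 8]
r2 m[φ1→X1] = [8, 7]
r2 m[φ2→X12] = [7, 4]
r2 m[φ3→X1] = [4, 8]
r2 m[X9→φ0] = [1, 1]
r2 m[X10→φ0] = [4, 8]
r2 m[X10→φ1] = [7, 9]
r2 m[X1→φ1] = [4, 8]
r2 m[X1→φ3] = [8, 7]
r2 m[X12→φ0] = [7, 4]
r2 m[X12→φ2] = [7, 9]
r3 m[φ0→X9] = [168, 288]
r3 m[φ0→X10] = [49, 36]
r3 m[φ0→X12] = [28, 72]
r3 m[φ1→X10] = [32, 56]
r3 m[φ1→X1] = [72, 63]
r3 m[φ2→X12] = [7, 4]
r3 m[φ3→X1] = [4, 8]
r3 m[X9→φ0] = [1, 1]
r3 m[X10→φ0] = [4, 8]
r3 m[X10→φ1] = [7, 9]
r3 m[X1→φ1] = [4, 8]
r3 m[X1→φ3] = [8, 7]
r3 m[X12→φ0] = [7, 4]
r3 m[X12→φ2] = [7, 9]
r4 m[φ0→X9] = [168, 288]
r4 m[φ0→X10] = [49, 36]
r4 m[φ0→X12] = [28, 72]
r4 m[φ1→X10] = [32, 56]
r4 m[φ1→X1] = [72, 63]
r4 m[φ2→X12] = [7, 4]
r4 m[φ3→X1] = [4, 8]
r4 m[X9→φ0] = [1, 1]
r4 m[X10→φ0] = [32, 56]
r4 m[X10→φ1] = [49, 36]
r4 m[X1→φ1] = [4, 8]
r4 m[X1→φ3] = [72, 63]
r4 m[X12→φ0] = [7, 4]
r4 m[X12→φ2] = [28, 72]
r5 m[φ0→X9] = [1344, 2016]
r5 m[φ0→X10] = [49, 36]
r5 m[φ0→X12] = [224, 504]
r5 m[φ1→X10] = [32, 56]
r5 m[φ1→X1] = [288, 252]
r5 m[φ2→X12] = [7, 4]
r5 m[φ3→X1] = [4, 8]
r5 m[X9→φ0] = [1, 1]
r5 m[X10→φ0] = [32, 56]
r5 m[X10→φ1] = [49, 36]
r5 m[X1→φ1] = [4, 8]
r5 m[X1→φ3] = [72, 63]
r5 m[X12→φ0] = [7, 4]
r5 m[X12→φ2] = [28, 72]
r6 m[φ0→X9] = [1344, 2016]
r6 m[φ0→X10] = [49, 36]
r6 m[φ0→X12] = [224, 504]
r6 m[φ1→X10] = [32, 56]
r6 m[φ1→X1] = [288, 252]
r6 m[φ2→X12] = [7, 4]
r6 m[φ3→X1] = [4, 8]
r6 m[X9→φ0] = [1, 1]
r6 m[X10→φ0] = [32, 56]
r6 m[X10→φ1] = [49, 36]
r6 m[X1→φ1] = [4, 8]
r6 m[X1→φ3] = [288, 252]
r6 m[X12→φ0] = [7, 4]
r6 m[X12→φ2] = [224, 504]
r7 m[φ0→X9] = [1344, 2016]
r7 m[φ0→X10] = [49, 36]
r7 m[φ0→X12] = [224, 504]
r7 m[φ1→X10] = [32, 56]
r7 m[φ1→X1] = [288, 252]
r7 m[φ2→X12] = [7, 4]
r7 m[φ3→X1] = [4, 8]
r7 m[X9→φ0] = [1, 1]
r7 m[X10→φ0] = [32, 56]
r7 m[X10→φ1] = [49, 36]
r7 m[X1→φ1] = [4, 8]
r7 m[X1→φ3] = [288, 252]
r7 m[X12→φ0] = [7, 4]
r7 m[X12→φ2] = [224, 504]
fixed point reached at round 7
traceback from X9: (X9=1, X10=1, X1=1, X12=1), score=2016

assignment: (X9=1, X10=1, X1=1, X12=1); score = 2016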